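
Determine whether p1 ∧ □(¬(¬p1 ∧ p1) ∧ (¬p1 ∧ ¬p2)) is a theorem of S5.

No, not valid

Tableau for the negation ¬(p1 ∧ □(¬(¬p1 ∧ p1) ∧ (¬p1 ∧ ¬p2))):
1. ¬(p1 ∧ □(¬(¬p1 ∧ p1) ∧ (¬p1 ∧ ¬p2))), 0
2. ¬□(¬(¬p1 ∧ p1) ∧ (¬p1 ∧ ¬p2)), 0
3. ¬(¬(¬p1 ∧ p1) ∧ (¬p1 ∧ ¬p2)), 1
4. ¬(¬p1 ∧ ¬p2), 1
5. p2, 1
Accessibility: 0R0, 0R1, 1R0, 1R1
The negation has an open branch (countermodel exists).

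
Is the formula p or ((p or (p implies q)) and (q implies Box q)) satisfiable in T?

1. p or ((p or (p implies q)) and (q implies Box q)), w0
2. (p or (p implies q)) and (q implies Box q), w0   [or-rule on 1 (branches; this branch)]
3. p or (p implies q), w0   [and-rule on 2]
4. q implies Box q, w0   [and-rule on 2]
5. p implies q, w0   [or-rule on 3 (branches; this branch)]
6. Box q, w0   [implies-rule on 4 (branches; this branch)]
7. q, w0   [Box-rule on 6 via w0Rw0]
Accessibility: w0Rw0

Satisfiable (open branch found)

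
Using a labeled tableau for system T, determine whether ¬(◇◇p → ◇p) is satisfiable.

Satisfiable (open branch found)

1. ¬(◇◇p → ◇p), w0
2. ◇◇p, w0
3. ¬◇p, w0
4. ¬p, w0
5. ◇p, w1
6. ¬p, w1
7. p, w2
Accessibility: w0Rw0, w0Rw1, w1Rw1, w1Rw2, w2Rw2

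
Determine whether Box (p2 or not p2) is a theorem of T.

Tableau for the negation not Box (p2 or not p2):
1. not Box (p2 or not p2), 0
2. not (p2 or not p2), 1
3. not p2, 1
4. p2, 1
Accessibility: 0R0, 0R1, 1R1
Branch closes: p2 and not p2 both at 1.
All branches of the negation close; one closing branch shown above.

Valid in T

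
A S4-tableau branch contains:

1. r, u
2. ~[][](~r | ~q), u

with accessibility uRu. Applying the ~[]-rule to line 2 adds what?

a fresh world v with uRv, and ~[](~r | ~q) at v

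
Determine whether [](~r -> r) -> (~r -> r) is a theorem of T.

Tableau for the negation ~([](~r -> r) -> (~r -> r)):
1. ~([](~r -> r) -> (~r -> r)), 0
2. [](~r -> r), 0   [~->-rule on 1]
3. ~(~r -> r), 0   [~->-rule on 1]
4. ~r, 0   [~->-rule on 3]
5. ~r -> r, 0   [[]-rule on 2 via 0R0]
6. r, 0   [->-rule on 5 (branches; this branch)]
Accessibility: 0R0
Branch closes: r and ~r both at 0.
Every branch of the negation's tableau closes; the branch above is one of them.

Valid in T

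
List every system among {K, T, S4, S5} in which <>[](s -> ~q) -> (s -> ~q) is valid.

S5-tableau for the negation ~(<>[](s -> ~q) -> (s -> ~q)):
1. ~(<>[](s -> ~q) -> (s -> ~q)), w0
2. <>[](s -> ~q), w0   [~->-rule on 1]
3. ~(s -> ~q), w0   [~->-rule on 1]
4. s, w0   [~->-rule on 3]
5. q, w0   [~->-rule on 3]
6. [](s -> ~q), w1   [<>-rule on 2: fresh world w1, w0Rw1]
7. s -> ~q, w0   [[]-rule on 6 via w1Rw0]
8. s -> ~q, w1   [[]-rule on 6 via w1Rw1]
9. ~q, w0   [->-rule on 7 (branches; this branch)]
Accessibility: w0Rw0, w0Rw1, w1Rw0, w1Rw1
Branch closes: q and ~q both at w0.
Every branch closes (one shown): valid in S5.
S4-tableau for the negation ~(<>[](s -> ~q) -> (s -> ~q)):
1. ~(<>[](s -> ~q) -> (s -> ~q)), w0
2. <>[](s -> ~q), w0   [~->-rule on 1]
3. ~(s -> ~q), w0   [~->-rule on 1]
4. s, w0   [~->-rule on 3]
5. q, w0   [~->-rule on 3]
6. [](s -> ~q), w1   [<>-rule on 2: fresh world w1, w0Rw1]
7. s -> ~q, w1   [[]-rule on 6 via w1Rw1]
8. ~q, w1   [->-rule on 7 (branches; this branch)]
Accessibility: w0Rw0, w0Rw1, w1Rw1
Complete open branch: countermodel on an S4-frame, so not valid in S4, nor in K, T (the same frame is also a K-frame and a T-frame).

S5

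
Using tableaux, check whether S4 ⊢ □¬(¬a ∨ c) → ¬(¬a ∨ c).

Yes, valid

Tableau for the negation ¬(□¬(¬a ∨ c) → ¬(¬a ∨ c)):
1. ¬(□¬(¬a ∨ c) → ¬(¬a ∨ c)), 0
2. □¬(¬a ∨ c), 0
3. ¬a ∨ c, 0
4. ¬(¬a ∨ c), 0
5. a, 0
6. ¬c, 0
7. c, 0
Accessibility: 0R0
Branch closes: c and ¬c both at 0.
All branches of the negation close; one closing branch shown above.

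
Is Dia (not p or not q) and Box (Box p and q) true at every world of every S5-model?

No, not valid

Tableau for the negation not (Dia (not p or not q) and Box (Box p and q)):
1. not (Dia (not p or not q) and Box (Box p and q)), 0
2. not Box (Box p and q), 0
3. not (Box p and q), 1
4. not q, 1
Accessibility: 0R0, 0R1, 1R0, 1R1
The negation has an open branch (countermodel exists).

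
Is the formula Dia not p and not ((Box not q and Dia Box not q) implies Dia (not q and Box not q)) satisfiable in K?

Unsatisfiable

1. Dia not p and not ((Box not q and Dia Box not q) implies Dia (not q and Box not q)), u
2. Dia not p, u   [and-rule on 1]
3. not ((Box not q and Dia Box not q) implies Dia (not q and Box not q)), u   [and-rule on 1]
4. Box not q and Dia Box not q, u   [neg-implies-rule on 3]
5. not Dia (not q and Box not q), u   [neg-implies-rule on 3]
6. Box not q, u   [and-rule on 4]
7. Dia Box not q, u   [and-rule on 4]
8. not p, v   [Dia-rule on 2: fresh world v, uRv]
9. not (not q and Box not q), v   [neg-Dia-rule on 5 via uRv]
10. not q, v   [Box-rule on 6 via uRv]
11. not Box not q, v   [neg-and-rule on 9 (branches; this branch)]
12. Box not q, w   [Dia-rule on 7: fresh world w, uRw]
13. not (not q and Box not q), w   [neg-Dia-rule on 5 via uRw]
14. not q, w   [Box-rule on 6 via uRw]
15. not Box not q, w   [neg-and-rule on 13 (branches; this branch)]
16. q, x   [neg-Box-rule on 11: fresh world x, vRx]
17. q, y   [neg-Box-rule on 15: fresh world y, wRy]
18. not q, y   [Box-rule on 12 via wRy]
Accessibility: uRv, uRw, vRx, wRy
Branch closes: q and not q both at y.
(One branch shown.) All branches close.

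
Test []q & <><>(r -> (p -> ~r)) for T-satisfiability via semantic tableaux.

1. []q & <><>(r -> (p -> ~r)), w0
2. []q, w0
3. <><>(r -> (p -> ~r)), w0
4. q, w0
5. <>(r -> (p -> ~r)), w1
6. q, w1
7. r -> (p -> ~r), w2
8. p -> ~r, w2
9. ~r, w2
Accessibility: w0Rw0, w0Rw1, w1Rw1, w1Rw2, w2Rw2

Yes, satisfiable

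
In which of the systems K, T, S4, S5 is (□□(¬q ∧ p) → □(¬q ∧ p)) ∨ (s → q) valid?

T-tableau for the negation ¬((□□(¬q ∧ p) → □(¬q ∧ p)) ∨ (s → q)):
1. ¬((□□(¬q ∧ p) → □(¬q ∧ p)) ∨ (s → q)), 0
2. ¬(□□(¬q ∧ p) → □(¬q ∧ p)), 0
3. ¬(s → q), 0
4. □□(¬q ∧ p), 0
5. ¬□(¬q ∧ p), 0
6. s, 0
7. ¬q, 0
8. □(¬q ∧ p), 0
9. ¬q ∧ p, 0
10. p, 0
11. ¬(¬q ∧ p), 1
12. □(¬q ∧ p), 1
13. ¬q ∧ p, 1
14. ¬q, 1
15. p, 1
16. ¬p, 1
Accessibility: 0R0, 0R1, 1R1
Branch closes: p and ¬p both at 1.
Every branch closes (one shown): valid in T, hence also in S4, S5 (every theorem of T is a theorem of S4 and S5).
K-tableau for the negation ¬((□□(¬q ∧ p) → □(¬q ∧ p)) ∨ (s → q)):
1. ¬((□□(¬q ∧ p) → □(¬q ∧ p)) ∨ (s → q)), 0
2. ¬(□□(¬q ∧ p) → □(¬q ∧ p)), 0
3. ¬(s → q), 0
4. □□(¬q ∧ p), 0
5. ¬□(¬q ∧ p), 0
6. s, 0
7. ¬q, 0
8. ¬(¬q ∧ p), 1
9. □(¬q ∧ p), 1
10. ¬p, 1
Accessibility: 0R1
Complete open branch: countermodel on a K-frame, so not valid in K.

T, S4, S5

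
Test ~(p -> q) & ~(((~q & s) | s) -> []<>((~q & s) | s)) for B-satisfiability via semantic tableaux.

No, unsatisfiable

1. ~(p -> q) & ~(((~q & s) | s) -> []<>((~q & s) | s)), w0
2. ~(p -> q), w0   [&-rule on 1]
3. ~(((~q & s) | s) -> []<>((~q & s) | s)), w0   [&-rule on 1]
4. p, w0   [~->-rule on 2]
5. ~q, w0   [~->-rule on 2]
6. (~q & s) | s, w0   [~->-rule on 3]
7. ~[]<>((~q & s) | s), w0   [~->-rule on 3]
8. ~q & s, w0   [|-rule on 6 (branches; this branch)]
9. s, w0   [&-rule on 8]
10. ~<>((~q & s) | s), w1   [~[]-rule on 7: fresh world w1, w0Rw1]
11. ~((~q & s) | s), w0   [~<>-rule on 10 via w1Rw0]
12. ~(~q & s), w0   [~|-rule on 11]
13. ~s, w0   [~|-rule on 11]
Accessibility: w0Rw0, w0Rw1, w1Rw0, w1Rw1
Branch closes: s and ~s both at w0.
(One branch shown.) All branches close.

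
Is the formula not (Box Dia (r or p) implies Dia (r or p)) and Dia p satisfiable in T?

Unsatisfiable

1. not (Box Dia (r or p) implies Dia (r or p)) and Dia p, 0
2. not (Box Dia (r or p) implies Dia (r or p)), 0
3. Dia p, 0
4. Box Dia (r or p), 0
5. not Dia (r or p), 0
6. Dia (r or p), 0
7. not (r or p), 0
8. not r, 0
9. not p, 0
10. p, 1
11. Dia (r or p), 1
12. not (r or p), 1
13. not r, 1
14. not p, 1
Accessibility: 0R0, 0R1, 1R1
Branch closes: p and not p both at 1.
All branches of the tableau close; one closing branch shown above.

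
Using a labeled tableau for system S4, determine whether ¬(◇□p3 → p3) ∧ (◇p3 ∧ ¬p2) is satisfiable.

Satisfiable

1. ¬(◇□p3 → p3) ∧ (◇p3 ∧ ¬p2), u
2. ¬(◇□p3 → p3), u
3. ◇p3 ∧ ¬p2, u
4. ◇□p3, u
5. ¬p3, u
6. ◇p3, u
7. ¬p2, u
8. □p3, v
9. p3, v
10. p3, w
Accessibility: uRu, uRv, uRw, vRv, wRw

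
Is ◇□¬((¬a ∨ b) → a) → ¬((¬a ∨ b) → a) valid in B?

Tableau for the negation ¬(◇□¬((¬a ∨ b) → a) → ¬((¬a ∨ b) → a)):
1. ¬(◇□¬((¬a ∨ b) → a) → ¬((¬a ∨ b) → a)), u
2. ◇□¬((¬a ∨ b) → a), u
3. (¬a ∨ b) → a, u
4. ¬(¬a ∨ b), u
5. a, u
6. ¬b, u
7. □¬((¬a ∨ b) → a), v
8. ¬((¬a ∨ b) → a), u
9. ¬a ∨ b, u
10. ¬a, u
Accessibility: uRu, uRv, vRu, vRv
Branch closes: a and ¬a both at u.
All branches of the negation close; one closing branch shown above.

Valid in B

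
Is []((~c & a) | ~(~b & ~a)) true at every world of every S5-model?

Not valid

Tableau for the negation ~[]((~c & a) | ~(~b & ~a)):
1. ~[]((~c & a) | ~(~b & ~a)), w0
2. ~((~c & a) | ~(~b & ~a)), w1
3. ~(~c & a), w1
4. ~b & ~a, w1
5. ~b, w1
6. ~a, w1
Accessibility: w0Rw0, w0Rw1, w1Rw0, w1Rw1
The negation has an open branch (countermodel exists).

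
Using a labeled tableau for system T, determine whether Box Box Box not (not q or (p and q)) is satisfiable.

1. Box Box Box not (not q or (p and q)), u
2. Box Box not (not q or (p and q)), u   [Box-rule on 1 via uRu]
3. Box not (not q or (p and q)), u   [Box-rule on 2 via uRu]
4. not (not q or (p and q)), u   [Box-rule on 3 via uRu]
5. q, u   [neg-or-rule on 4]
6. not (p and q), u   [neg-or-rule on 4]
7. not p, u   [neg-and-rule on 6 (branches; this branch)]
Accessibility: uRu

Yes, satisfiable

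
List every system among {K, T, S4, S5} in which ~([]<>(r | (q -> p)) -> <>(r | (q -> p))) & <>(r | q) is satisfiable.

K-tableau for the formula:
1. ~([]<>(r | (q -> p)) -> <>(r | (q -> p))) & <>(r | q), u
2. ~([]<>(r | (q -> p)) -> <>(r | (q -> p))), u
3. <>(r | q), u
4. []<>(r | (q -> p)), u
5. ~<>(r | (q -> p)), u
6. r | q, v
7. <>(r | (q -> p)), v
8. ~(r | (q -> p)), v
9. ~r, v
10. ~(q -> p), v
11. q, v
12. ~p, v
13. r | (q -> p), w
14. q -> p, w
15. p, w
Accessibility: uRv, vRw
Complete open branch: satisfiable in K.
T-tableau for the formula:
1. ~([]<>(r | (q -> p)) -> <>(r | (q -> p))) & <>(r | q), u
2. ~([]<>(r | (q -> p)) -> <>(r | (q -> p))), u
3. <>(r | q), u
4. []<>(r | (q -> p)), u
5. ~<>(r | (q -> p)), u
6. <>(r | (q -> p)), u
7. ~(r | (q -> p)), u
8. ~r, u
9. ~(q -> p), u
10. q, u
11. ~p, u
12. r | q, v
13. <>(r | (q -> p)), v
14. ~(r | (q -> p)), v
15. ~r, v
16. ~(q -> p), v
17. q, v
18. ~p, v
19. r | (q -> p), w
20. <>(r | (q -> p)), w
21. ~(r | (q -> p)), w
22. ~r, w
23. ~(q -> p), w
24. q, w
25. ~p, w
26. q -> p, w
27. p, w
Accessibility: uRu, uRv, uRw, vRv, wRw
Branch closes: p and ~p both at w.
Every branch closes (one shown): unsatisfiable in T, hence also in S4, S5 (every S4/S5-frame is a T-frame).

K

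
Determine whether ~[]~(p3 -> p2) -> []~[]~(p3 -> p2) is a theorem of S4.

No, not valid

Tableau for the negation ~(~[]~(p3 -> p2) -> []~[]~(p3 -> p2)):
1. ~(~[]~(p3 -> p2) -> []~[]~(p3 -> p2)), u
2. ~[]~(p3 -> p2), u   [~->-rule on 1]
3. ~[]~[]~(p3 -> p2), u   [~->-rule on 1]
4. p3 -> p2, v   [~[]-rule on 2: fresh world v, uRv]
5. p2, v   [->-rule on 4 (branches; this branch)]
6. []~(p3 -> p2), w   [~[]-rule on 3: fresh world w, uRw]
7. ~(p3 -> p2), w   [[]-rule on 6 via wRw]
8. p3, w   [~->-rule on 7]
9. ~p2, w   [~->-rule on 7]
Accessibility: uRu, uRv, uRw, vRv, wRw
The negation has an open branch (countermodel exists).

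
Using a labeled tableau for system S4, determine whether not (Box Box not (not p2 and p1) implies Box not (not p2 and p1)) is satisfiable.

1. not (Box Box not (not p2 and p1) implies Box not (not p2 and p1)), 0
2. Box Box not (not p2 and p1), 0
3. not Box not (not p2 and p1), 0
4. Box not (not p2 and p1), 0
5. not (not p2 and p1), 0
6. not p1, 0
7. not p2 and p1, 1
8. not p2, 1
9. p1, 1
10. Box not (not p2 and p1), 1
11. not (not p2 and p1), 1
12. not p1, 1
Accessibility: 0R0, 0R1, 1R1
Branch closes: p1 and not p1 both at 1.
(One branch shown.) All branches close.

No, unsatisfiable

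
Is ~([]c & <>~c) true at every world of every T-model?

Yes, valid

Tableau for the negation []c & <>~c:
1. []c & <>~c, 0
2. []c, 0
3. <>~c, 0
4. c, 0
5. ~c, 1
6. c, 1
Accessibility: 0R0, 0R1, 1R1
Branch closes: c and ~c both at 1.
All branches of the negation close; one closing branch shown above.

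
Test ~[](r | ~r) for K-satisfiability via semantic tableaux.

1. ~[](r | ~r), w0
2. ~(r | ~r), w1   [~[]-rule on 1: fresh world w1, w0Rw1]
3. ~r, w1   [~|-rule on 2]
4. r, w1   [~|-rule on 2]
Accessibility: w0Rw1
Branch closes: r and ~r both at w1.
All branches of the tableau close; one closing branch shown above.

Unsatisfiable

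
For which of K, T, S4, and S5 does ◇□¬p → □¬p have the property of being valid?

S5-tableau for the negation ¬(◇□¬p → □¬p):
1. ¬(◇□¬p → □¬p), w0
2. ◇□¬p, w0   [¬→-rule on 1]
3. ¬□¬p, w0   [¬→-rule on 1]
4. □¬p, w1   [◇-rule on 2: fresh world w1, w0Rw1]
5. ¬p, w0   [□-rule on 4 via w1Rw0]
6. ¬p, w1   [□-rule on 4 via w1Rw1]
7. p, w2   [¬□-rule on 3: fresh world w2, w0Rw2]
8. ¬p, w2   [□-rule on 4 via w1Rw2]
Accessibility: w0Rw0, w0Rw1, w0Rw2, w1Rw0, w1Rw1, w1Rw2, w2Rw0, w2Rw1, w2Rw2
Branch closes: p and ¬p both at w2.
Every branch closes (one shown): valid in S5.
S4-tableau for the negation ¬(◇□¬p → □¬p):
1. ¬(◇□¬p → □¬p), w0
2. ◇□¬p, w0   [¬→-rule on 1]
3. ¬□¬p, w0   [¬→-rule on 1]
4. □¬p, w1   [◇-rule on 2: fresh world w1, w0Rw1]
5. ¬p, w1   [□-rule on 4 via w1Rw1]
6. p, w2   [¬□-rule on 3: fresh world w2, w0Rw2]
Accessibility: w0Rw0, w0Rw1, w0Rw2, w1Rw1, w2Rw2
Complete open branch: countermodel on an S4-frame, so not valid in S4, nor in K, T (the same frame is also a K-frame and a T-frame).

S5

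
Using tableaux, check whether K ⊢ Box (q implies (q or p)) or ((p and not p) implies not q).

Tableau for the negation not (Box (q implies (q or p)) or ((p and not p) implies not q)):
1. not (Box (q implies (q or p)) or ((p and not p) implies not q)), w0
2. not Box (q implies (q or p)), w0   [neg-or-rule on 1]
3. not ((p and not p) implies not q), w0   [neg-or-rule on 1]
4. p and not p, w0   [neg-implies-rule on 3]
5. q, w0   [neg-implies-rule on 3]
6. p, w0   [and-rule on 4]
7. not p, w0   [and-rule on 4]
Branch closes: p and not p both at w0.
All branches of the negation close; one closing branch shown above.

Valid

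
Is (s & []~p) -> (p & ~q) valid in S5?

Tableau for the negation ~((s & []~p) -> (p & ~q)):
1. ~((s & []~p) -> (p & ~q)), u
2. s & []~p, u
3. ~(p & ~q), u
4. s, u
5. []~p, u
6. ~p, u
7. q, u
Accessibility: uRu
The negation has an open branch (countermodel exists).

Invalid (countermodel exists)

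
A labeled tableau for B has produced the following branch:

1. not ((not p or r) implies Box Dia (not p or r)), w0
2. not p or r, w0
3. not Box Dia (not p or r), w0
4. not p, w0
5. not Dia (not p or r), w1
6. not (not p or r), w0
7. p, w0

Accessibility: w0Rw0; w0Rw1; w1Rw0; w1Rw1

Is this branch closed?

Closed

Both p and not p appear at w0.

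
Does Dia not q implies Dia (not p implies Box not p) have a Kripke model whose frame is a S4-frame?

1. Dia not q implies Dia (not p implies Box not p), w0
2. Dia (not p implies Box not p), w0
3. not p implies Box not p, w1
4. Box not p, w1
5. not p, w1
Accessibility: w0Rw0, w0Rw1, w1Rw1

Satisfiable (open branch found)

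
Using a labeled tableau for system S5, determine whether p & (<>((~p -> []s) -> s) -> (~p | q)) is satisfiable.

1. p & (<>((~p -> []s) -> s) -> (~p | q)), w0
2. p, w0
3. <>((~p -> []s) -> s) -> (~p | q), w0
4. ~p | q, w0
5. q, w0
Accessibility: w0Rw0

Satisfiable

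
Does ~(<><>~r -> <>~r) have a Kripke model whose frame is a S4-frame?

Unsatisfiable

1. ~(<><>~r -> <>~r), u
2. <><>~r, u   [~->-rule on 1]
3. ~<>~r, u   [~->-rule on 1]
4. r, u   [~<>-rule on 3 via uRu]
5. <>~r, v   [<>-rule on 2: fresh world v, uRv]
6. r, v   [~<>-rule on 3 via uRv]
7. ~r, w   [<>-rule on 5: fresh world w, vRw]
8. r, w   [~<>-rule on 3 via uRw]
Accessibility: uRu, uRv, uRw, vRv, vRw, wRw
Branch closes: r and ~r both at w.
Every branch closes; the branch above is one of them.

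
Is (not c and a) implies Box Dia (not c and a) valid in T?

No, not valid

Tableau for the negation not ((not c and a) implies Box Dia (not c and a)):
1. not ((not c and a) implies Box Dia (not c and a)), 0
2. not c and a, 0
3. not Box Dia (not c and a), 0
4. not c, 0
5. a, 0
6. not Dia (not c and a), 1
7. not (not c and a), 1
8. not a, 1
Accessibility: 0R0, 0R1, 1R1
The negation has an open branch (countermodel exists).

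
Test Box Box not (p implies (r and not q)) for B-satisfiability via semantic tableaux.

Satisfiable (open branch found)

1. Box Box not (p implies (r and not q)), 0
2. Box not (p implies (r and not q)), 0   [Box-rule on 1 via 0R0]
3. not (p implies (r and not q)), 0   [Box-rule on 2 via 0R0]
4. p, 0   [neg-implies-rule on 3]
5. not (r and not q), 0   [neg-implies-rule on 3]
6. q, 0   [neg-and-rule on 5 (branches; this branch)]
Accessibility: 0R0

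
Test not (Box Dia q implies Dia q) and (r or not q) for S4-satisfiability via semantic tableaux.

1. not (Box Dia q implies Dia q) and (r or not q), u
2. not (Box Dia q implies Dia q), u   [and-rule on 1]
3. r or not q, u   [and-rule on 1]
4. Box Dia q, u   [neg-implies-rule on 2]
5. not Dia q, u   [neg-implies-rule on 2]
6. Dia q, u   [Box-rule on 4 via uRu]
7. not q, u   [neg-Dia-rule on 5 via uRu]
8. q, v   [Dia-rule on 6: fresh world v, uRv]
9. Dia q, v   [Box-rule on 4 via uRv]
10. not q, v   [neg-Dia-rule on 5 via uRv]
Accessibility: uRu, uRv, vRv
Branch closes: q and not q both at v.
Every branch closes; the branch above is one of them.

Unsatisfiable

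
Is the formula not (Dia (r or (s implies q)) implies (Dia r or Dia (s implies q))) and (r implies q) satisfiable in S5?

No, unsatisfiable

1. not (Dia (r or (s implies q)) implies (Dia r or Dia (s implies q))) and (r implies q), u
2. not (Dia (r or (s implies q)) implies (Dia r or Dia (s implies q))), u   [and-rule on 1]
3. r implies q, u   [and-rule on 1]
4. Dia (r or (s implies q)), u   [neg-implies-rule on 2]
5. not (Dia r or Dia (s implies q)), u   [neg-implies-rule on 2]
6. not Dia r, u   [neg-or-rule on 5]
7. not Dia (s implies q), u   [neg-or-rule on 5]
8. not r, u   [neg-Dia-rule on 6 via uRu]
9. not (s implies q), u   [neg-Dia-rule on 7 via uRu]
10. s, u   [neg-implies-rule on 9]
11. not q, u   [neg-implies-rule on 9]
12. r or (s implies q), v   [Dia-rule on 4: fresh world v, uRv]
13. not r, v   [neg-Dia-rule on 6 via uRv]
14. not (s implies q), v   [neg-Dia-rule on 7 via uRv]
15. s, v   [neg-implies-rule on 14]
16. not q, v   [neg-implies-rule on 14]
17. s implies q, v   [or-rule on 12 (branches; this branch)]
18. q, v   [implies-rule on 17 (branches; this branch)]
Accessibility: uRu, uRv, vRu, vRv
Branch closes: q and not q both at v.
Every branch closes; the branch above is one of them.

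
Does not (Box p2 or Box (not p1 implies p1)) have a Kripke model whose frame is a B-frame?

1. not (Box p2 or Box (not p1 implies p1)), 0
2. not Box p2, 0   [neg-or-rule on 1]
3. not Box (not p1 implies p1), 0   [neg-or-rule on 1]
4. not p2, 1   [neg-Box-rule on 2: fresh world 1, 0R1]
5. not (not p1 implies p1), 2   [neg-Box-rule on 3: fresh world 2, 0R2]
6. not p1, 2   [neg-implies-rule on 5]
Accessibility: 0R0, 0R1, 0R2, 1R0, 1R1, 2R0, 2R2

Yes, satisfiable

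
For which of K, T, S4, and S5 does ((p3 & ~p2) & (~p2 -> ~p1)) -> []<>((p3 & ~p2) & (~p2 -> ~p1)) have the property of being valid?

S5

S4-tableau for the negation ~(((p3 & ~p2) & (~p2 -> ~p1)) -> []<>((p3 & ~p2) & (~p2 -> ~p1))):
1. ~(((p3 & ~p2) & (~p2 -> ~p1)) -> []<>((p3 & ~p2) & (~p2 -> ~p1))), 0
2. (p3 & ~p2) & (~p2 -> ~p1), 0
3. ~[]<>((p3 & ~p2) & (~p2 -> ~p1)), 0
4. p3 & ~p2, 0
5. ~p2 -> ~p1, 0
6. p3, 0
7. ~p2, 0
8. ~p1, 0
9. ~<>((p3 & ~p2) & (~p2 -> ~p1)), 1
10. ~((p3 & ~p2) & (~p2 -> ~p1)), 1
11. ~(~p2 -> ~p1), 1
12. ~p2, 1
13. p1, 1
Accessibility: 0R0, 0R1, 1R1
Complete open branch: countermodel on an S4-frame, so not valid in S4, nor in K, T (the same frame is also a K-frame and a T-frame).
S5-tableau for the negation ~(((p3 & ~p2) & (~p2 -> ~p1)) -> []<>((p3 & ~p2) & (~p2 -> ~p1))):
1. ~(((p3 & ~p2) & (~p2 -> ~p1)) -> []<>((p3 & ~p2) & (~p2 -> ~p1))), 0
2. (p3 & ~p2) & (~p2 -> ~p1), 0
3. ~[]<>((p3 & ~p2) & (~p2 -> ~p1)), 0
4. p3 & ~p2, 0
5. ~p2 -> ~p1, 0
6. p3, 0
7. ~p2, 0
8. ~p1, 0
9. ~<>((p3 & ~p2) & (~p2 -> ~p1)), 1
10. ~((p3 & ~p2) & (~p2 -> ~p1)), 0
11. ~((p3 & ~p2) & (~p2 -> ~p1)), 1
12. ~(p3 & ~p2), 0
13. ~(~p2 -> ~p1), 1
14. ~p2, 1
15. p1, 1
16. p2, 0
Accessibility: 0R0, 0R1, 1R0, 1R1
Branch closes: p2 and ~p2 both at 0.
Every branch closes (one shown): valid in S5.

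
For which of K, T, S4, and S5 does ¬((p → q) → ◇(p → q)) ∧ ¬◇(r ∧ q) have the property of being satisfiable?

K-tableau for the formula:
1. ¬((p → q) → ◇(p → q)) ∧ ¬◇(r ∧ q), w0
2. ¬((p → q) → ◇(p → q)), w0
3. ¬◇(r ∧ q), w0
4. p → q, w0
5. ¬◇(p → q), w0
6. q, w0
Complete open branch: satisfiable in K.
T-tableau for the formula:
1. ¬((p → q) → ◇(p → q)) ∧ ¬◇(r ∧ q), w0
2. ¬((p → q) → ◇(p → q)), w0
3. ¬◇(r ∧ q), w0
4. p → q, w0
5. ¬◇(p → q), w0
6. ¬(r ∧ q), w0
7. ¬(p → q), w0
8. p, w0
9. ¬q, w0
10. q, w0
Accessibility: w0Rw0
Branch closes: q and ¬q both at w0.
Every branch closes (one shown): unsatisfiable in T, hence also in S4, S5 (every S4/S5-frame is a T-frame).

K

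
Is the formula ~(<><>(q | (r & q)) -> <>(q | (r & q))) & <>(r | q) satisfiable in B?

Satisfiable (open branch found)

1. ~(<><>(q | (r & q)) -> <>(q | (r & q))) & <>(r | q), w0
2. ~(<><>(q | (r & q)) -> <>(q | (r & q))), w0
3. <>(r | q), w0
4. <><>(q | (r & q)), w0
5. ~<>(q | (r & q)), w0
6. ~(q | (r & q)), w0
7. ~q, w0
8. ~(r & q), w0
9. r | q, w1
10. ~(q | (r & q)), w1
11. ~q, w1
12. ~(r & q), w1
13. r, w1
14. <>(q | (r & q)), w2
15. ~(q | (r & q)), w2
16. ~q, w2
17. ~(r & q), w2
18. q | (r & q), w3
19. r & q, w3
20. r, w3
21. q, w3
Accessibility: w0Rw0, w0Rw1, w0Rw2, w1Rw0, w1Rw1, w2Rw0, w2Rw2, w2Rw3, w3Rw2, w3Rw3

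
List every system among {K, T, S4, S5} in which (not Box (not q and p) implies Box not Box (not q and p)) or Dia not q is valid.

T, S4, S5

K-tableau for the negation not ((not Box (not q and p) implies Box not Box (not q and p)) or Dia not q):
1. not ((not Box (not q and p) implies Box not Box (not q and p)) or Dia not q), 0
2. not (not Box (not q and p) implies Box not Box (not q and p)), 0
3. not Dia not q, 0
4. not Box (not q and p), 0
5. not Box not Box (not q and p), 0
6. not (not q and p), 1
7. q, 1
8. not p, 1
9. Box (not q and p), 2
10. q, 2
Accessibility: 0R1, 0R2
Complete open branch: countermodel on a K-frame, so not valid in K.
T-tableau for the negation not ((not Box (not q and p) implies Box not Box (not q and p)) or Dia not q):
1. not ((not Box (not q and p) implies Box not Box (not q and p)) or Dia not q), 0
2. not (not Box (not q and p) implies Box not Box (not q and p)), 0
3. not Dia not q, 0
4. not Box (not q and p), 0
5. not Box not Box (not q and p), 0
6. q, 0
7. not (not q and p), 1
8. q, 1
9. not p, 1
10. Box (not q and p), 2
11. q, 2
12. not q and p, 2
13. not q, 2
14. p, 2
Accessibility: 0R0, 0R1, 0R2, 1R1, 2R2
Branch closes: q and not q both at 2.
Every branch closes (one shown): valid in T, hence also in S4, S5 (every theorem of T is a theorem of S4 and S5).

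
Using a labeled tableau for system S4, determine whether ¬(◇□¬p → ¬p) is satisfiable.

1. ¬(◇□¬p → ¬p), u
2. ◇□¬p, u   [¬→-rule on 1]
3. p, u   [¬→-rule on 1]
4. □¬p, v   [◇-rule on 2: fresh world v, uRv]
5. ¬p, v   [□-rule on 4 via vRv]
Accessibility: uRu, uRv, vRv

Satisfiable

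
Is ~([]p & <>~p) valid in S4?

Valid in S4

Tableau for the negation []p & <>~p:
1. []p & <>~p, 0
2. []p, 0   [&-rule on 1]
3. <>~p, 0   [&-rule on 1]
4. p, 0   [[]-rule on 2 via 0R0]
5. ~p, 1   [<>-rule on 3: fresh world 1, 0R1]
6. p, 1   [[]-rule on 2 via 0R1]
Accessibility: 0R0, 0R1, 1R1
Branch closes: p and ~p both at 1.
All branches of the negation close; one closing branch shown above.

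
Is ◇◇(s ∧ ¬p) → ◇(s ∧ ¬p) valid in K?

Tableau for the negation ¬(◇◇(s ∧ ¬p) → ◇(s ∧ ¬p)):
1. ¬(◇◇(s ∧ ¬p) → ◇(s ∧ ¬p)), w0
2. ◇◇(s ∧ ¬p), w0
3. ¬◇(s ∧ ¬p), w0
4. ◇(s ∧ ¬p), w1
5. ¬(s ∧ ¬p), w1
6. p, w1
7. s ∧ ¬p, w2
8. s, w2
9. ¬p, w2
Accessibility: w0Rw1, w1Rw2
The negation has an open branch (countermodel exists).

Not valid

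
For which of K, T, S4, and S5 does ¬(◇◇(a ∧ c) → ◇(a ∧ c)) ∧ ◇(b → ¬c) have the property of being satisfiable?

K, T

S4-tableau for the formula:
1. ¬(◇◇(a ∧ c) → ◇(a ∧ c)) ∧ ◇(b → ¬c), w0
2. ¬(◇◇(a ∧ c) → ◇(a ∧ c)), w0
3. ◇(b → ¬c), w0
4. ◇◇(a ∧ c), w0
5. ¬◇(a ∧ c), w0
6. ¬(a ∧ c), w0
7. ¬c, w0
8. b → ¬c, w1
9. ¬(a ∧ c), w1
10. ¬c, w1
11. ◇(a ∧ c), w2
12. ¬(a ∧ c), w2
13. ¬c, w2
14. a ∧ c, w3
15. a, w3
16. c, w3
17. ¬(a ∧ c), w3
18. ¬c, w3
Accessibility: w0Rw0, w0Rw1, w0Rw2, w0Rw3, w1Rw1, w2Rw2, w2Rw3, w3Rw3
Branch closes: c and ¬c both at w3.
Every branch closes (one shown): unsatisfiable in S4, hence also in S5 (every S5-frame is an S4-frame).
T-tableau for the formula:
1. ¬(◇◇(a ∧ c) → ◇(a ∧ c)) ∧ ◇(b → ¬c), w0
2. ¬(◇◇(a ∧ c) → ◇(a ∧ c)), w0
3. ◇(b → ¬c), w0
4. ◇◇(a ∧ c), w0
5. ¬◇(a ∧ c), w0
6. ¬(a ∧ c), w0
7. ¬c, w0
8. b → ¬c, w1
9. ¬(a ∧ c), w1
10. ¬c, w1
11. ◇(a ∧ c), w2
12. ¬(a ∧ c), w2
13. ¬c, w2
14. a ∧ c, w3
15. a, w3
16. c, w3
Accessibility: w0Rw0, w0Rw1, w0Rw2, w1Rw1, w2Rw2, w2Rw3, w3Rw3
Complete open branch: satisfiable in T, hence also in K (this T-model is also a K-model).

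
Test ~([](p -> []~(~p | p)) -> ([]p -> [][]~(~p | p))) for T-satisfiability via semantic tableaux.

1. ~([](p -> []~(~p | p)) -> ([]p -> [][]~(~p | p))), u
2. [](p -> []~(~p | p)), u
3. ~([]p -> [][]~(~p | p)), u
4. []p, u
5. ~[][]~(~p | p), u
6. p -> []~(~p | p), u
7. p, u
8. []~(~p | p), u
9. ~(~p | p), u
10. ~p, u
Accessibility: uRu
Branch closes: p and ~p both at u.
All branches of the tableau close; one closing branch shown above.

Unsatisfiable (every branch closes)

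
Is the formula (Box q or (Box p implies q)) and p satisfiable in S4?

Yes, satisfiable

1. (Box q or (Box p implies q)) and p, u
2. Box q or (Box p implies q), u
3. p, u
4. Box p implies q, u
5. q, u
Accessibility: uRu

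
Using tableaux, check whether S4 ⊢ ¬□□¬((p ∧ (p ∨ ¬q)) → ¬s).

Tableau for the negation □□¬((p ∧ (p ∨ ¬q)) → ¬s):
1. □□¬((p ∧ (p ∨ ¬q)) → ¬s), 0
2. □¬((p ∧ (p ∨ ¬q)) → ¬s), 0
3. ¬((p ∧ (p ∨ ¬q)) → ¬s), 0
4. p ∧ (p ∨ ¬q), 0
5. s, 0
6. p, 0
7. p ∨ ¬q, 0
8. ¬q, 0
Accessibility: 0R0
The negation has an open branch (countermodel exists).

Not valid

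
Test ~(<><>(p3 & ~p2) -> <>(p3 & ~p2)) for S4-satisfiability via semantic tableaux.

1. ~(<><>(p3 & ~p2) -> <>(p3 & ~p2)), u
2. <><>(p3 & ~p2), u
3. ~<>(p3 & ~p2), u
4. ~(p3 & ~p2), u
5. p2, u
6. <>(p3 & ~p2), v
7. ~(p3 & ~p2), v
8. p2, v
9. p3 & ~p2, w
10. p3, w
11. ~p2, w
12. ~(p3 & ~p2), w
13. p2, w
Accessibility: uRu, uRv, uRw, vRv, vRw, wRw
Branch closes: p2 and ~p2 both at w.
All branches of the tableau close; one closing branch shown above.

No, unsatisfiable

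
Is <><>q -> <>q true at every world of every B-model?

Tableau for the negation ~(<><>q -> <>q):
1. ~(<><>q -> <>q), w0
2. <><>q, w0
3. ~<>q, w0
4. ~q, w0
5. <>q, w1
6. ~q, w1
7. q, w2
Accessibility: w0Rw0, w0Rw1, w1Rw0, w1Rw1, w1Rw2, w2Rw1, w2Rw2
The negation has an open branch (countermodel exists).

No, not valid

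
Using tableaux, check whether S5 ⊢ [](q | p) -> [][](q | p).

Yes, valid

Tableau for the negation ~([](q | p) -> [][](q | p)):
1. ~([](q | p) -> [][](q | p)), u
2. [](q | p), u
3. ~[][](q | p), u
4. q | p, u
5. p, u
6. ~[](q | p), v
7. q | p, v
8. p, v
9. ~(q | p), w
10. ~q, w
11. ~p, w
12. q | p, w
13. p, w
Accessibility: uRu, uRv, uRw, vRu, vRv, vRw, wRu, wRv, wRw
Branch closes: p and ~p both at w.
All branches of the negation close; one closing branch shown above.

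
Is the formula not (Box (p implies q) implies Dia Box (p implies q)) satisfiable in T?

1. not (Box (p implies q) implies Dia Box (p implies q)), w0
2. Box (p implies q), w0
3. not Dia Box (p implies q), w0
4. p implies q, w0
5. not Box (p implies q), w0
6. q, w0
7. not (p implies q), w1
8. p, w1
9. not q, w1
10. p implies q, w1
11. not Box (p implies q), w1
12. q, w1
Accessibility: w0Rw0, w0Rw1, w1Rw1
Branch closes: q and not q both at w1.
Every branch closes; the branch above is one of them.

Unsatisfiable (every branch closes)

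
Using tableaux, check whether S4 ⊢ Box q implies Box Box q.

Tableau for the negation not (Box q implies Box Box q):
1. not (Box q implies Box Box q), w0
2. Box q, w0
3. not Box Box q, w0
4. q, w0
5. not Box q, w1
6. q, w1
7. not q, w2
8. q, w2
Accessibility: w0Rw0, w0Rw1, w0Rw2, w1Rw1, w1Rw2, w2Rw2
Branch closes: q and not q both at w2.
All branches of the negation close; one closing branch shown above.

Valid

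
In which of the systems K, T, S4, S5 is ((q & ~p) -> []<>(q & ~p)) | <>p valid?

S5

S4-tableau for the negation ~(((q & ~p) -> []<>(q & ~p)) | <>p):
1. ~(((q & ~p) -> []<>(q & ~p)) | <>p), w0
2. ~((q & ~p) -> []<>(q & ~p)), w0   [~|-rule on 1]
3. ~<>p, w0   [~|-rule on 1]
4. q & ~p, w0   [~->-rule on 2]
5. ~[]<>(q & ~p), w0   [~->-rule on 2]
6. q, w0   [&-rule on 4]
7. ~p, w0   [&-rule on 4]
8. ~<>(q & ~p), w1   [~[]-rule on 5: fresh world w1, w0Rw1]
9. ~p, w1   [~<>-rule on 3 via w0Rw1]
10. ~(q & ~p), w1   [~<>-rule on 8 via w1Rw1]
11. ~q, w1   [~&-rule on 10 (branches; this branch)]
Accessibility: w0Rw0, w0Rw1, w1Rw1
Complete open branch: countermodel on an S4-frame, so not valid in S4, nor in K, T (the same frame is also a K-frame and a T-frame).
S5-tableau for the negation ~(((q & ~p) -> []<>(q & ~p)) | <>p):
1. ~(((q & ~p) -> []<>(q & ~p)) | <>p), w0
2. ~((q & ~p) -> []<>(q & ~p)), w0   [~|-rule on 1]
3. ~<>p, w0   [~|-rule on 1]
4. q & ~p, w0   [~->-rule on 2]
5. ~[]<>(q & ~p), w0   [~->-rule on 2]
6. q, w0   [&-rule on 4]
7. ~p, w0   [&-rule on 4]
8. ~<>(q & ~p), w1   [~[]-rule on 5: fresh world w1, w0Rw1]
9. ~p, w1   [~<>-rule on 3 via w0Rw1]
10. ~(q & ~p), w0   [~<>-rule on 8 via w1Rw0]
11. ~(q & ~p), w1   [~<>-rule on 8 via w1Rw1]
12. p, w0   [~&-rule on 10 (branches; this branch)]
Accessibility: w0Rw0, w0Rw1, w1Rw0, w1Rw1
Branch closes: p and ~p both at w0.
Every branch closes (one shown): valid in S5.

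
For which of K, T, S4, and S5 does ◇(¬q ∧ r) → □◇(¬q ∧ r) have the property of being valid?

S5

S5-tableau for the negation ¬(◇(¬q ∧ r) → □◇(¬q ∧ r)):
1. ¬(◇(¬q ∧ r) → □◇(¬q ∧ r)), 0
2. ◇(¬q ∧ r), 0
3. ¬□◇(¬q ∧ r), 0
4. ¬q ∧ r, 1
5. ¬q, 1
6. r, 1
7. ¬◇(¬q ∧ r), 2
8. ¬(¬q ∧ r), 0
9. ¬(¬q ∧ r), 1
10. ¬(¬q ∧ r), 2
11. ¬r, 0
12. ¬r, 1
Accessibility: 0R0, 0R1, 0R2, 1R0, 1R1, 1R2, 2R0, 2R1, 2R2
Branch closes: r and ¬r both at 1.
Every branch closes (one shown): valid in S5.
S4-tableau for the negation ¬(◇(¬q ∧ r) → □◇(¬q ∧ r)):
1. ¬(◇(¬q ∧ r) → □◇(¬q ∧ r)), 0
2. ◇(¬q ∧ r), 0
3. ¬□◇(¬q ∧ r), 0
4. ¬q ∧ r, 1
5. ¬q, 1
6. r, 1
7. ¬◇(¬q ∧ r), 2
8. ¬(¬q ∧ r), 2
9. ¬r, 2
Accessibility: 0R0, 0R1, 0R2, 1R1, 2R2
Complete open branch: countermodel on an S4-frame, so not valid in S4, nor in K, T (the same frame is also a K-frame and a T-frame).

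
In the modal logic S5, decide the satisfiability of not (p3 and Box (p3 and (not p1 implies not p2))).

1. not (p3 and Box (p3 and (not p1 implies not p2))), w0
2. not Box (p3 and (not p1 implies not p2)), w0
3. not (p3 and (not p1 implies not p2)), w1
4. not (not p1 implies not p2), w1
5. not p1, w1
6. p2, w1
Accessibility: w0Rw0, w0Rw1, w1Rw0, w1Rw1

Satisfiable (open branch found)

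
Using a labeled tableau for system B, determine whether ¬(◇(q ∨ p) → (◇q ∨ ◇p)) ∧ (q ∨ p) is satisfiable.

Unsatisfiable (every branch closes)

1. ¬(◇(q ∨ p) → (◇q ∨ ◇p)) ∧ (q ∨ p), 0
2. ¬(◇(q ∨ p) → (◇q ∨ ◇p)), 0
3. q ∨ p, 0
4. ◇(q ∨ p), 0
5. ¬(◇q ∨ ◇p), 0
6. ¬◇q, 0
7. ¬◇p, 0
8. ¬q, 0
9. ¬p, 0
10. p, 0
Accessibility: 0R0
Branch closes: p and ¬p both at 0.
All branches of the tableau close; one closing branch shown above.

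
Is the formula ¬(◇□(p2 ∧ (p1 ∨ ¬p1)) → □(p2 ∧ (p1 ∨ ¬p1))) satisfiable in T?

1. ¬(◇□(p2 ∧ (p1 ∨ ¬p1)) → □(p2 ∧ (p1 ∨ ¬p1))), 0
2. ◇□(p2 ∧ (p1 ∨ ¬p1)), 0   [¬→-rule on 1]
3. ¬□(p2 ∧ (p1 ∨ ¬p1)), 0   [¬→-rule on 1]
4. □(p2 ∧ (p1 ∨ ¬p1)), 1   [◇-rule on 2: fresh world 1, 0R1]
5. p2 ∧ (p1 ∨ ¬p1), 1   [□-rule on 4 via 1R1]
6. p2, 1   [∧-rule on 5]
7. p1 ∨ ¬p1, 1   [∧-rule on 5]
8. ¬p1, 1   [∨-rule on 7 (branches; this branch)]
9. ¬(p2 ∧ (p1 ∨ ¬p1)), 2   [¬□-rule on 3: fresh world 2, 0R2]
10. ¬p2, 2   [¬∧-rule on 9 (branches; this branch)]
Accessibility: 0R0, 0R1, 0R2, 1R1, 2R2

Satisfiable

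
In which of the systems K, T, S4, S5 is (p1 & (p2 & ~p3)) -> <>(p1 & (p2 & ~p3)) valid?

K-tableau for the negation ~((p1 & (p2 & ~p3)) -> <>(p1 & (p2 & ~p3))):
1. ~((p1 & (p2 & ~p3)) -> <>(p1 & (p2 & ~p3))), w0
2. p1 & (p2 & ~p3), w0
3. ~<>(p1 & (p2 & ~p3)), w0
4. p1, w0
5. p2 & ~p3, w0
6. p2, w0
7. ~p3, w0
Complete open branch: countermodel on a K-frame, so not valid in K.
T-tableau for the negation ~((p1 & (p2 & ~p3)) -> <>(p1 & (p2 & ~p3))):
1. ~((p1 & (p2 & ~p3)) -> <>(p1 & (p2 & ~p3))), w0
2. p1 & (p2 & ~p3), w0
3. ~<>(p1 & (p2 & ~p3)), w0
4. p1, w0
5. p2 & ~p3, w0
6. p2, w0
7. ~p3, w0
8. ~(p1 & (p2 & ~p3)), w0
9. ~(p2 & ~p3), w0
10. p3, w0
Accessibility: w0Rw0
Branch closes: p3 and ~p3 both at w0.
Every branch closes (one shown): valid in T, hence also in S4, S5 (every theorem of T is a theorem of S4 and S5).

T, S4, S5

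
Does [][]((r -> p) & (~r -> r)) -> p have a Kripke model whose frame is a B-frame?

1. [][]((r -> p) & (~r -> r)) -> p, u
2. p, u   [->-rule on 1 (branches; this branch)]
Accessibility: uRu

Yes, satisfiable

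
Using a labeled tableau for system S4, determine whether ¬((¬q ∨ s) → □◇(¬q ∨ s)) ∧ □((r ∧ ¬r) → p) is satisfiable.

1. ¬((¬q ∨ s) → □◇(¬q ∨ s)) ∧ □((r ∧ ¬r) → p), 0
2. ¬((¬q ∨ s) → □◇(¬q ∨ s)), 0
3. □((r ∧ ¬r) → p), 0
4. ¬q ∨ s, 0
5. ¬□◇(¬q ∨ s), 0
6. (r ∧ ¬r) → p, 0
7. s, 0
8. p, 0
9. ¬◇(¬q ∨ s), 1
10. (r ∧ ¬r) → p, 1
11. ¬(¬q ∨ s), 1
12. q, 1
13. ¬s, 1
14. p, 1
Accessibility: 0R0, 0R1, 1R1

Yes, satisfiable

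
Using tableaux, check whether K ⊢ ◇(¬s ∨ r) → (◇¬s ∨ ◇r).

Tableau for the negation ¬(◇(¬s ∨ r) → (◇¬s ∨ ◇r)):
1. ¬(◇(¬s ∨ r) → (◇¬s ∨ ◇r)), u
2. ◇(¬s ∨ r), u
3. ¬(◇¬s ∨ ◇r), u
4. ¬◇¬s, u
5. ¬◇r, u
6. ¬s ∨ r, v
7. s, v
8. ¬r, v
9. r, v
Accessibility: uRv
Branch closes: r and ¬r both at v.
All branches of the negation close; one closing branch shown above.

Valid in K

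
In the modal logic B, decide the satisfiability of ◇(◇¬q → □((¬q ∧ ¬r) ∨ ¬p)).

1. ◇(◇¬q → □((¬q ∧ ¬r) ∨ ¬p)), u
2. ◇¬q → □((¬q ∧ ¬r) ∨ ¬p), v   [◇-rule on 1: fresh world v, uRv]
3. □((¬q ∧ ¬r) ∨ ¬p), v   [→-rule on 2 (branches; this branch)]
4. (¬q ∧ ¬r) ∨ ¬p, u   [□-rule on 3 via vRu]
5. (¬q ∧ ¬r) ∨ ¬p, v   [□-rule on 3 via vRv]
6. ¬p, u   [∨-rule on 4 (branches; this branch)]
7. ¬p, v   [∨-rule on 5 (branches; this branch)]
Accessibility: uRu, uRv, vRu, vRv

Satisfiable (open branch found)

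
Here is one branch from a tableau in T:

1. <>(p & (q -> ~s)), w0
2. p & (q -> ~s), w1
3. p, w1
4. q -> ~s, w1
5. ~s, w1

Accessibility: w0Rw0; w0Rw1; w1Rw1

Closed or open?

Open

There is no literal clash: for every atom and world, at most one sign appears.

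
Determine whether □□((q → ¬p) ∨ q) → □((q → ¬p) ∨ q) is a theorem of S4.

Tableau for the negation ¬(□□((q → ¬p) ∨ q) → □((q → ¬p) ∨ q)):
1. ¬(□□((q → ¬p) ∨ q) → □((q → ¬p) ∨ q)), u
2. □□((q → ¬p) ∨ q), u
3. ¬□((q → ¬p) ∨ q), u
4. □((q → ¬p) ∨ q), u
5. (q → ¬p) ∨ q, u
6. q → ¬p, u
7. ¬p, u
8. ¬((q → ¬p) ∨ q), v
9. ¬(q → ¬p), v
10. ¬q, v
11. q, v
12. p, v
Accessibility: uRu, uRv, vRv
Branch closes: q and ¬q both at v.
All branches of the negation close; one closing branch shown above.

Yes, valid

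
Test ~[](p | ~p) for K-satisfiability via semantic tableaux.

Unsatisfiable (every branch closes)

1. ~[](p | ~p), w0
2. ~(p | ~p), w1   [~[]-rule on 1: fresh world w1, w0Rw1]
3. ~p, w1   [~|-rule on 2]
4. p, w1   [~|-rule on 2]
Accessibility: w0Rw1
Branch closes: p and ~p both at w1.
All branches of the tableau close; one closing branch shown above.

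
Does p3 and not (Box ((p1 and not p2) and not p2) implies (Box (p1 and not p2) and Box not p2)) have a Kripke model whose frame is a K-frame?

No, unsatisfiable

1. p3 and not (Box ((p1 and not p2) and not p2) implies (Box (p1 and not p2) and Box not p2)), u
2. p3, u   [and-rule on 1]
3. not (Box ((p1 and not p2) and not p2) implies (Box (p1 and not p2) and Box not p2)), u   [and-rule on 1]
4. Box ((p1 and not p2) and not p2), u   [neg-implies-rule on 3]
5. not (Box (p1 and not p2) and Box not p2), u   [neg-implies-rule on 3]
6. not Box (p1 and not p2), u   [neg-and-rule on 5 (branches; this branch)]
7. not (p1 and not p2), v   [neg-Box-rule on 6: fresh world v, uRv]
8. (p1 and not p2) and not p2, v   [Box-rule on 4 via uRv]
9. p1 and not p2, v   [and-rule on 8]
10. not p2, v   [and-rule on 8]
11. p1, v   [and-rule on 9]
12. p2, v   [neg-and-rule on 7 (branches; this branch)]
Accessibility: uRv
Branch closes: p2 and not p2 both at v.
Every branch closes; the branch above is one of them.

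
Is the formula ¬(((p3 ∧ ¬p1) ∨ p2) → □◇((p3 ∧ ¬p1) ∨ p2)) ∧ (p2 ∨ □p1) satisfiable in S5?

Unsatisfiable

1. ¬(((p3 ∧ ¬p1) ∨ p2) → □◇((p3 ∧ ¬p1) ∨ p2)) ∧ (p2 ∨ □p1), 0
2. ¬(((p3 ∧ ¬p1) ∨ p2) → □◇((p3 ∧ ¬p1) ∨ p2)), 0
3. p2 ∨ □p1, 0
4. (p3 ∧ ¬p1) ∨ p2, 0
5. ¬□◇((p3 ∧ ¬p1) ∨ p2), 0
6. □p1, 0
7. p1, 0
8. p2, 0
9. ¬◇((p3 ∧ ¬p1) ∨ p2), 1
10. p1, 1
11. ¬((p3 ∧ ¬p1) ∨ p2), 0
12. ¬(p3 ∧ ¬p1), 0
13. ¬p2, 0
Accessibility: 0R0, 0R1, 1R0, 1R1
Branch closes: p2 and ¬p2 both at 0.
All branches of the tableau close; one closing branch shown above.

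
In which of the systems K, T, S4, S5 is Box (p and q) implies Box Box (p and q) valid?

S4, S5

S4-tableau for the negation not (Box (p and q) implies Box Box (p and q)):
1. not (Box (p and q) implies Box Box (p and q)), u
2. Box (p and q), u   [neg-implies-rule on 1]
3. not Box Box (p and q), u   [neg-implies-rule on 1]
4. p and q, u   [Box-rule on 2 via uRu]
5. p, u   [and-rule on 4]
6. q, u   [and-rule on 4]
7. not Box (p and q), v   [neg-Box-rule on 3: fresh world v, uRv]
8. p and q, v   [Box-rule on 2 via uRv]
9. p, v   [and-rule on 8]
10. q, v   [and-rule on 8]
11. not (p and q), w   [neg-Box-rule on 7: fresh world w, vRw]
12. p and q, w   [Box-rule on 2 via uRw]
13. p, w   [and-rule on 12]
14. q, w   [and-rule on 12]
15. not q, w   [neg-and-rule on 11 (branches; this branch)]
Accessibility: uRu, uRv, uRw, vRv, vRw, wRw
Branch closes: q and not q both at w.
Every branch closes (one shown): valid in S4, hence also in S5 (every theorem of S4 is a theorem of S5).
T-tableau for the negation not (Box (p and q) implies Box Box (p and q)):
1. not (Box (p and q) implies Box Box (p and q)), u
2. Box (p and q), u   [neg-implies-rule on 1]
3. not Box Box (p and q), u   [neg-implies-rule on 1]
4. p and q, u   [Box-rule on 2 via uRu]
5. p, u   [and-rule on 4]
6. q, u   [and-rule on 4]
7. not Box (p and q), v   [neg-Box-rule on 3: fresh world v, uRv]
8. p and q, v   [Box-rule on 2 via uRv]
9. p, v   [and-rule on 8]
10. q, v   [and-rule on 8]
11. not (p and q), w   [neg-Box-rule on 7: fresh world w, vRw]
12. not q, w   [neg-and-rule on 11 (branches; this branch)]
Accessibility: uRu, uRv, vRv, vRw, wRw
Complete open branch: countermodel on a T-frame, so not valid in T, nor in K (the same frame is also a K-frame).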